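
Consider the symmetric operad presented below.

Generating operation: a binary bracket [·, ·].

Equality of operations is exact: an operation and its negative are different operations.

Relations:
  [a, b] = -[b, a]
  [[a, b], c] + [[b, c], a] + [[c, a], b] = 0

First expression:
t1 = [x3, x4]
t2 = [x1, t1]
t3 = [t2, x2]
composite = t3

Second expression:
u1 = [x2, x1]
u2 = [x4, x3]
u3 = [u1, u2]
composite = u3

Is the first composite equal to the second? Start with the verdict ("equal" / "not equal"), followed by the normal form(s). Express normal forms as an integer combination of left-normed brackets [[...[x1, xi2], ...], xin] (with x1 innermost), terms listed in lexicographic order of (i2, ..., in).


The first expression, normalized: [[[x1, x3], x4], x2] - [[[x1, x4], x3], x2]
The second expression, normalized: [[[x1, x2], x3], x4] - [[[x1, x2], x4], x3]
No match — not equal.

not equal: they reduce to [[[x1, x3], x4], x2] - [[[x1, x4], x3], x2] and [[[x1, x2], x3], x4] - [[[x1, x2], x4], x3]


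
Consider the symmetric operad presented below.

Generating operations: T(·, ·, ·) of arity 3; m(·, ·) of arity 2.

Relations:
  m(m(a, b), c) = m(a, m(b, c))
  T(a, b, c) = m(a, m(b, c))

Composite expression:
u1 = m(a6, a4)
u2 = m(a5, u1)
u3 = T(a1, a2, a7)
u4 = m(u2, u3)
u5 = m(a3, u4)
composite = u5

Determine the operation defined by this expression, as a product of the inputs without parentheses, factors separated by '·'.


a3 · a5 · a6 · a4 · a1 · a2 · a7


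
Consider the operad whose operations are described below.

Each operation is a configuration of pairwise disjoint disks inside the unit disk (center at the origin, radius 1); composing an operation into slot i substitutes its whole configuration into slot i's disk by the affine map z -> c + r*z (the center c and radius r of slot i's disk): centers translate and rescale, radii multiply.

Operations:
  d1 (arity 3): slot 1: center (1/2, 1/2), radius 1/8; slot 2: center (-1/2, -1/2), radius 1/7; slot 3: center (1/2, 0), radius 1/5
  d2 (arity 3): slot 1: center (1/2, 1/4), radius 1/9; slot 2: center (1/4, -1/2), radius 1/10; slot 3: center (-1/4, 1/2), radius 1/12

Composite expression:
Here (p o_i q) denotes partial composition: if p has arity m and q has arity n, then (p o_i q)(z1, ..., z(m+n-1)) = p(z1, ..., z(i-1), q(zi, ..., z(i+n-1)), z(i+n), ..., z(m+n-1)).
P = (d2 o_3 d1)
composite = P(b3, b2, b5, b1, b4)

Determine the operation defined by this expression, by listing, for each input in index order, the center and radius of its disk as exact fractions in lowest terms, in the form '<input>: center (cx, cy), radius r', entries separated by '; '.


Below d2, radii multiply path by path; the b-disk centers shift.
input b3: applying the 1 nested substitution gives center (1/2, 1/4), radius 1/9
input b2: applying the 1 nested substitution gives center (1/4, -1/2), radius 1/10
input b5: applying the 2 nested substitutions gives center (-5/24, 13/24), radius 1/96
input b1: applying the 2 nested substitutions gives center (-7/24, 11/24), radius 1/84
input b4: applying the 2 nested substitutions gives center (-5/24, 1/2), radius 1/60

b1: center (-7/24, 11/24), radius 1/84; b2: center (1/4, -1/2), radius 1/10; b3: center (1/2, 1/4), radius 1/9; b4: center (-5/24, 1/2), radius 1/60; b5: center (-5/24, 13/24), radius 1/96


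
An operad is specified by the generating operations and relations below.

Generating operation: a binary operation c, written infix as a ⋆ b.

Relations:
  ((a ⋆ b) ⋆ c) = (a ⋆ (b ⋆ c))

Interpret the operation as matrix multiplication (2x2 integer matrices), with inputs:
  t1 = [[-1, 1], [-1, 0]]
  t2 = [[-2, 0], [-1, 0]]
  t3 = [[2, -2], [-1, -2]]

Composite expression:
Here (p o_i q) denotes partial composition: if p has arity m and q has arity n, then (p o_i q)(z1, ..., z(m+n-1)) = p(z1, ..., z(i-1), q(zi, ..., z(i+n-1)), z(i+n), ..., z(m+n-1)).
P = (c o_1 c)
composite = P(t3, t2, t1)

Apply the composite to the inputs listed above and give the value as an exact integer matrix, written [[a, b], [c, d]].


(t3 ⋆ t2) = [[-2, 0], [4, 0]]
((t3 ⋆ t2) ⋆ t1) = [[2, -2], [-4, 4]]

[[2, -2], [-4, 4]]


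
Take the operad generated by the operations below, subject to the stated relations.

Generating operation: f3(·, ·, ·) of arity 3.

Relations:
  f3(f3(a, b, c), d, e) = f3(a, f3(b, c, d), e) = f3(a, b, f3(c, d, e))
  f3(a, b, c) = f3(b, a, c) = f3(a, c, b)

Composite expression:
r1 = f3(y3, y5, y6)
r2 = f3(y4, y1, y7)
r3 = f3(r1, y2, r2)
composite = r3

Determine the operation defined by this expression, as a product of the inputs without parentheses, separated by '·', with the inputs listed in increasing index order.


Key point: f3 commutes, so take the y-inputs in any fixed order.
f3(y3, y5, y6) unparenthesizes to y3 · y5 · y6
f3(y4, y1, y7) unparenthesizes to y4 · y1 · y7
f3(f3(y3, y5, y6), y2, f3(y4, y1, y7)) unparenthesizes to y3 · y5 · y6 · y2 · y4 · y1 · y7
commutativity sorts the factors: y1 · y2 · y3 · y4 · y5 · y6 · y7

y1 · y2 · y3 · y4 · y5 · y6 · y7


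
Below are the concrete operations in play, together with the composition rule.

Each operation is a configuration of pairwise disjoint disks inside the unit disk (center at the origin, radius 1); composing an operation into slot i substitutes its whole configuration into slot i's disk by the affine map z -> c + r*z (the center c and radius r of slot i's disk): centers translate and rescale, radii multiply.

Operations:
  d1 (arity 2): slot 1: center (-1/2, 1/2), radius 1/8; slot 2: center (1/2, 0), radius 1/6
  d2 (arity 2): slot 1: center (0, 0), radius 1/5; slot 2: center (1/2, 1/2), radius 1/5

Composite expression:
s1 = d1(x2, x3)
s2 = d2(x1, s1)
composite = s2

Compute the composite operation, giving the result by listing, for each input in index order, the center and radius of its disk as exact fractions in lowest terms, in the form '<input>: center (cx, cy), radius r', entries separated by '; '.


Each x-disk chains the slot maps above it in d2; radii multiply.
input x1: applying the 1 nested substitution gives center (0, 0), radius 1/5
input x2: applying the 2 nested substitutions gives center (2/5, 3/5), radius 1/40
input x3: applying the 2 nested substitutions gives center (3/5, 1/2), radius 1/30

x1: center (0, 0), radius 1/5; x2: center (2/5, 3/5), radius 1/40; x3: center (3/5, 1/2), radius 1/30


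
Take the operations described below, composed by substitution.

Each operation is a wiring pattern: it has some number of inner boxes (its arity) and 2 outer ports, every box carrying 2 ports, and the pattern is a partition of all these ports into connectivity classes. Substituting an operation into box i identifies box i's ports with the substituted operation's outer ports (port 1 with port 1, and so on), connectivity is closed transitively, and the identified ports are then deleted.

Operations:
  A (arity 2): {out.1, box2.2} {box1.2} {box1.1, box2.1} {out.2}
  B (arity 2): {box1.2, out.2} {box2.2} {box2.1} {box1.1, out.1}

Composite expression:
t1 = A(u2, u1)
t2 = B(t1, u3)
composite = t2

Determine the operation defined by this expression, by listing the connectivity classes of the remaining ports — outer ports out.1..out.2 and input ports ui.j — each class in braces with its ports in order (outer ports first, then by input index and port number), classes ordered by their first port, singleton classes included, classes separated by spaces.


{out.1, u1.2} {out.2} {u1.1, u2.1} {u2.2} {u3.1} {u3.2}

Connectivity passes through glued B-boundaries; trace each wire chain.
the subtree at A composes to {out.1, u1.2} {out.2} {u1.1, u2.1} {u2.2} on (u2, u1); out.j = own outer ports
the subtree at B composes to {out.1, u1.2} {out.2} {u1.1, u2.1} {u2.2} {u3.1} {u3.2} on (u2, u1, u3); out.j = own outer ports


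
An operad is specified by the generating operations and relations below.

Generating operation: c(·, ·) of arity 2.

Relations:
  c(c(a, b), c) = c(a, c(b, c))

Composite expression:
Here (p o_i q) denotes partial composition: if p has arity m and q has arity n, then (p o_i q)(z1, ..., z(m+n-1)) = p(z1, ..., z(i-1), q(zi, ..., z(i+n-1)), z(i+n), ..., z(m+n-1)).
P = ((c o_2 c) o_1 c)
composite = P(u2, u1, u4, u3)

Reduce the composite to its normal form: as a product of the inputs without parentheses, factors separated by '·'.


u2 · u1 · u4 · u3

Under associativity of c, the answer is the u's in reading order.
c(u2, u1) reduces to u2 · u1
c(u4, u3) reduces to u4 · u3
c(c(u2, u1), c(u4, u3)) reduces to u2 · u1 · u4 · u3


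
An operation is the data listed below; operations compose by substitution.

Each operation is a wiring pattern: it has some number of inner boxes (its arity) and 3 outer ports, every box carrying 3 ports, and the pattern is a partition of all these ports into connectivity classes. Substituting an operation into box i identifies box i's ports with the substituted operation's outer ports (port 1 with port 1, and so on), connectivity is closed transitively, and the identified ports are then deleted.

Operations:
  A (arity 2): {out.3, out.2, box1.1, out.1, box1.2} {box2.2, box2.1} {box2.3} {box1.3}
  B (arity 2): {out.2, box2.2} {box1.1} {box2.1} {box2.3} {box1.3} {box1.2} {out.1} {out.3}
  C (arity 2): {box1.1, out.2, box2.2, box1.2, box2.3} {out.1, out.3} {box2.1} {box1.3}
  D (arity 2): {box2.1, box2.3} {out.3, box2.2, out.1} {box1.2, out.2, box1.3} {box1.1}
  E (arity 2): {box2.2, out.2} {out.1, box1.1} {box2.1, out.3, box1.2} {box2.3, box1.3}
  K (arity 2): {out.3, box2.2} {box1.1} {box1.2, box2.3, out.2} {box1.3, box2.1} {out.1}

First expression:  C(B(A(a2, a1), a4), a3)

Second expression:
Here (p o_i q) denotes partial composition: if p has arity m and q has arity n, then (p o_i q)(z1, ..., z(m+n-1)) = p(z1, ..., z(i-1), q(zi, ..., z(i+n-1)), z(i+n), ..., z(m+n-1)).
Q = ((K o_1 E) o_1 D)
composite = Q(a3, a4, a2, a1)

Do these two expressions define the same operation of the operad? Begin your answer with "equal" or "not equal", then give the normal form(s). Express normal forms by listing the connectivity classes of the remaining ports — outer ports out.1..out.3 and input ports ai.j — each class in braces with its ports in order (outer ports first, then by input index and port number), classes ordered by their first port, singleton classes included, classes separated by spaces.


Reducing the first expression gives {out.1, out.3} {out.2, a3.2, a3.3, a4.2} {a1.1, a1.2} {a1.3} {a2.1, a2.2} {a2.3} {a3.1} {a4.1} {a4.3}
Reducing the second expression gives {out.1} {out.2, a1.3, a2.2} {out.3, a1.2} {a1.1, a2.1, a3.2, a3.3} {a2.3, a4.2} {a3.1} {a4.1, a4.3}
Distinct normal forms: not equal.

not equal: they reduce to {out.1, out.3} {out.2, a3.2, a3.3, a4.2} {a1.1, a1.2} {a1.3} {a2.1, a2.2} {a2.3} {a3.1} {a4.1} {a4.3} and {out.1} {out.2, a1.3, a2.2} {out.3, a1.2} {a1.1, a2.1, a3.2, a3.3} {a2.3, a4.2} {a3.1} {a4.1, a4.3}


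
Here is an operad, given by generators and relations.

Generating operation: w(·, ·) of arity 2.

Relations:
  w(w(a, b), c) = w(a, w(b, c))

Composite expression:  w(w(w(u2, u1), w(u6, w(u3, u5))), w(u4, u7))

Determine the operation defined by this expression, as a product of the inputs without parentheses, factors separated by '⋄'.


u2 ⋄ u1 ⋄ u6 ⋄ u3 ⋄ u5 ⋄ u4 ⋄ u7

Every regrouping of w is equal, so read the u-inputs in written order.
w(u2, u1) collapses to u2 ⋄ u1
w(u3, u5) collapses to u3 ⋄ u5
w(u6, w(u3, u5)) collapses to u6 ⋄ u3 ⋄ u5
w(w(u2, u1), w(u6, w(u3, u5))) collapses to u2 ⋄ u1 ⋄ u6 ⋄ u3 ⋄ u5
w(u4, u7) collapses to u4 ⋄ u7
w(w(w(u2, u1), w(u6, w(u3, u5))), w(u4, u7)) collapses to u2 ⋄ u1 ⋄ u6 ⋄ u3 ⋄ u5 ⋄ u4 ⋄ u7


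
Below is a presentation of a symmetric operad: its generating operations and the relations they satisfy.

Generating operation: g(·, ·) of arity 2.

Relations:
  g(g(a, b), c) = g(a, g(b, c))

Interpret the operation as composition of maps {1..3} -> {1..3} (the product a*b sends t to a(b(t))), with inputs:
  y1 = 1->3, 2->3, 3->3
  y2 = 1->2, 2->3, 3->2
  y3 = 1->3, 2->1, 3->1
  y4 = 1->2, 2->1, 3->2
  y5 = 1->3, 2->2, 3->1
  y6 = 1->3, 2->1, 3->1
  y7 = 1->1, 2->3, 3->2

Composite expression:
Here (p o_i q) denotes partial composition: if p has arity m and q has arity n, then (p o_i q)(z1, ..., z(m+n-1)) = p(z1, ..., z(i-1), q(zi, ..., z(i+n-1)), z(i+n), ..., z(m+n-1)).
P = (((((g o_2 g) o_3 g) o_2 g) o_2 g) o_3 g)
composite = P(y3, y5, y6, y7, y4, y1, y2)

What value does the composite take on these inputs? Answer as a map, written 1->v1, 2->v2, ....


1->1, 2->1, 3->1

g(y6, y7) = 1->3, 2->1, 3->1
g(y5, g(y6, y7)) = 1->1, 2->3, 3->3
g(g(y5, g(y6, y7)), y4) = 1->3, 2->1, 3->3
g(y1, y2) = 1->3, 2->3, 3->3
g(g(g(y5, g(y6, y7)), y4), g(y1, y2)) = 1->3, 2->3, 3->3
g(y3, g(g(g(y5, g(y6, y7)), y4), g(y1, y2))) = 1->1, 2->1, 3->1


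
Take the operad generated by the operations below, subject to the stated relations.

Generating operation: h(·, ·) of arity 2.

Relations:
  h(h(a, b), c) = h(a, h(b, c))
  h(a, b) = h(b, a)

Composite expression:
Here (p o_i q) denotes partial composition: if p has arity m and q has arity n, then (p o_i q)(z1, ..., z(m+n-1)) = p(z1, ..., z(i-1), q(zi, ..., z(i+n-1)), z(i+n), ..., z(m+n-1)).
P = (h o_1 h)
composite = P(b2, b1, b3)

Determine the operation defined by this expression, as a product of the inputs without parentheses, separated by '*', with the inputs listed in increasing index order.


b1 * b2 * b3


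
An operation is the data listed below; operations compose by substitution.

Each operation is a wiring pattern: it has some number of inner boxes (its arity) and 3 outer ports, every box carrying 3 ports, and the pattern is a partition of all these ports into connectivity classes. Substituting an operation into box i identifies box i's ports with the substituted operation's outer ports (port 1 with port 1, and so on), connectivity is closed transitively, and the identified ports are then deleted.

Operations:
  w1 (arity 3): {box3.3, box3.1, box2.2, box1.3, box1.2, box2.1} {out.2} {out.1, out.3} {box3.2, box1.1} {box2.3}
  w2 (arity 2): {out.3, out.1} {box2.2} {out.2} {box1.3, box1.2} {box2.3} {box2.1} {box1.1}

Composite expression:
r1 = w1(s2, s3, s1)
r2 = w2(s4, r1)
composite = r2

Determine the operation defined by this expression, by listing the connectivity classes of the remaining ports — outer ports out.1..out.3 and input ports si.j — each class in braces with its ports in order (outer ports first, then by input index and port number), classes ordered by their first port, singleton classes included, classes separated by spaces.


{out.1, out.3} {out.2} {s1.1, s1.3, s2.2, s2.3, s3.1, s3.2} {s1.2, s2.1} {s3.3} {s4.1} {s4.2, s4.3}

Treat the ports identified at w2 as solder joints: merge, then drop.
stage w1: inputs (s2, s3, s1), connectivity {out.1, out.3} {out.2} {s1.1, s1.3, s2.2, s2.3, s3.1, s3.2} {s1.2, s2.1} {s3.3}, out.j its boundary
stage w2: inputs (s4, s2, s3, s1), connectivity {out.1, out.3} {out.2} {s1.1, s1.3, s2.2, s2.3, s3.1, s3.2} {s1.2, s2.1} {s3.3} {s4.1} {s4.2, s4.3}, out.j its boundary


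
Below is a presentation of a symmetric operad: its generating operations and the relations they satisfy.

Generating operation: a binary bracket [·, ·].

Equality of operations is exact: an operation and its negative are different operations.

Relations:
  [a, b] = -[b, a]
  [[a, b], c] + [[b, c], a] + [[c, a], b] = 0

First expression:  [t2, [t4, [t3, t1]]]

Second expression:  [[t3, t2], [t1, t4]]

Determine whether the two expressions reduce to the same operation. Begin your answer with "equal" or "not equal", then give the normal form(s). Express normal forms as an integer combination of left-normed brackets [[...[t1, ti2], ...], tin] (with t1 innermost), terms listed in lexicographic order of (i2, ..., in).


not equal: they reduce to -[[[t1, t3], t4], t2] and [[[t1, t4], t2], t3] - [[[t1, t4], t3], t2]

The first composite normalizes to -[[[t1, t3], t4], t2]
The second composite normalizes to [[[t1, t4], t2], t3] - [[[t1, t4], t3], t2]
No match — not equal.


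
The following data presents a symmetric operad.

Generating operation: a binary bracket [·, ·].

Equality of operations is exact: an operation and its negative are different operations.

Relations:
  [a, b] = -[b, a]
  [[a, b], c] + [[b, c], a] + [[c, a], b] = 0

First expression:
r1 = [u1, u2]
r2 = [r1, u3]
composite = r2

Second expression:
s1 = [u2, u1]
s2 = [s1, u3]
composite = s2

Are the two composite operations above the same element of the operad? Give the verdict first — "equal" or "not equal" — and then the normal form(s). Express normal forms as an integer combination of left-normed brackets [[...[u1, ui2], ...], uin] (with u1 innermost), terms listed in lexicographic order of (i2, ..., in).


not equal; the first gives [[u1, u2], u3] and the second -[[u1, u2], u3]

The first composite normalizes to [[u1, u2], u3]
The second composite normalizes to -[[u1, u2], u3]
The normal forms differ: not equal.


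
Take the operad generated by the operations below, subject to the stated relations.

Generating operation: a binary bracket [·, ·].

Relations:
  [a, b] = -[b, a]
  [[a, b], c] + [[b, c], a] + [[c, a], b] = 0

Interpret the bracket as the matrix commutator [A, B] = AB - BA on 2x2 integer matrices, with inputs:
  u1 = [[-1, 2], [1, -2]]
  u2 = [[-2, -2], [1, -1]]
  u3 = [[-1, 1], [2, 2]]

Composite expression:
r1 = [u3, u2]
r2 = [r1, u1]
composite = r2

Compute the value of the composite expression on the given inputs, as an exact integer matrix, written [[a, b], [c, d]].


[u3, u2] = [[5, 7], [1, -5]]
[[u3, u2], u1] = [[5, 13], [-9, -5]]

[[5, 13], [-9, -5]]


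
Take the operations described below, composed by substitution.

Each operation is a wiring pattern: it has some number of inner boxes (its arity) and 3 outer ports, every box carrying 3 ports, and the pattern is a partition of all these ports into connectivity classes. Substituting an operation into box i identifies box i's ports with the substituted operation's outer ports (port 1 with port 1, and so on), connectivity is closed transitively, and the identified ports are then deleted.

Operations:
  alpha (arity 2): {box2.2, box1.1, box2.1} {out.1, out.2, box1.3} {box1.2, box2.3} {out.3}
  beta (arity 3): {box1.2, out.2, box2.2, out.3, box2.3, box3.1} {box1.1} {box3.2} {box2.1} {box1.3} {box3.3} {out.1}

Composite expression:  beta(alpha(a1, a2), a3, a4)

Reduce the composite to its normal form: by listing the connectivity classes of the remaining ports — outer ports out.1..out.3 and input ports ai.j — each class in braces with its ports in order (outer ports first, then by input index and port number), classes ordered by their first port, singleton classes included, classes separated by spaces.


{out.1} {out.2, out.3, a1.3, a3.2, a3.3, a4.1} {a1.1, a2.1, a2.2} {a1.2, a2.3} {a3.1} {a4.2} {a4.3}

Reachability decides: close wires over beta-identified ports.
composing alpha on (a1, a2), with out.j its own outer ports: {out.1, out.2, a1.3} {out.3} {a1.1, a2.1, a2.2} {a1.2, a2.3}
composing beta on (a1, a2, a3, a4), with out.j its own outer ports: {out.1} {out.2, out.3, a1.3, a3.2, a3.3, a4.1} {a1.1, a2.1, a2.2} {a1.2, a2.3} {a3.1} {a4.2} {a4.3}


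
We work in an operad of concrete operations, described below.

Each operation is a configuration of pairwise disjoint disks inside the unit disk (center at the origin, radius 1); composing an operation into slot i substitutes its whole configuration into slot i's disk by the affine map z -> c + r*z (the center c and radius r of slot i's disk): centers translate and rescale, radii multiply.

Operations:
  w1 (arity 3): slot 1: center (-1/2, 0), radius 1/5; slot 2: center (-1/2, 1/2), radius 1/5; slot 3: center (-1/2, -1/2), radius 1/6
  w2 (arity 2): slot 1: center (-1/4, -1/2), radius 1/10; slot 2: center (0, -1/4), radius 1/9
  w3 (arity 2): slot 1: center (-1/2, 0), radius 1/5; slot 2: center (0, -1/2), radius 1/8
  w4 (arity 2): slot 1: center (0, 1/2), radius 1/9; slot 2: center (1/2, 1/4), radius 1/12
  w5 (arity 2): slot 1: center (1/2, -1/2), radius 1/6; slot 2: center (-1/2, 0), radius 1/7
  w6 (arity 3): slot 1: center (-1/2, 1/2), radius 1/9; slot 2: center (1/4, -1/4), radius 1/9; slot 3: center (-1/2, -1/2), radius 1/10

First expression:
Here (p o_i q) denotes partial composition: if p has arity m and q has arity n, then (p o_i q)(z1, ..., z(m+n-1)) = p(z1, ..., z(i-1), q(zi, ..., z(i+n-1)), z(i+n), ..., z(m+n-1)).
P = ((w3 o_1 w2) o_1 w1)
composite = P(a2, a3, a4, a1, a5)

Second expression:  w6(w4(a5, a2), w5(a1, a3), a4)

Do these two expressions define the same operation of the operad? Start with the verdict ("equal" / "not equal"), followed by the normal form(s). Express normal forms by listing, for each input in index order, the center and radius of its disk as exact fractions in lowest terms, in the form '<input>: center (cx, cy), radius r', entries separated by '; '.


Normal form of the first expression: a1: center (-1/2, -1/20), radius 1/45; a2: center (-14/25, -1/10), radius 1/250; a3: center (-14/25, -9/100), radius 1/250; a4: center (-14/25, -11/100), radius 1/300; a5: center (0, -1/2), radius 1/8
Normal form of the second expression: a1: center (11/36, -11/36), radius 1/54; a2: center (-4/9, 19/36), radius 1/108; a3: center (7/36, -1/4), radius 1/63; a4: center (-1/2, -1/2), radius 1/10; a5: center (-1/2, 5/9), radius 1/81
The normal forms differ: not equal.

not equal; the first gives a1: center (-1/2, -1/20), radius 1/45; a2: center (-14/25, -1/10), radius 1/250; a3: center (-14/25, -9/100), radius 1/250; a4: center (-14/25, -11/100), radius 1/300; a5: center (0, -1/2), radius 1/8 and the second a1: center (11/36, -11/36), radius 1/54; a2: center (-4/9, 19/36), radius 1/108; a3: center (7/36, -1/4), radius 1/63; a4: center (-1/2, -1/2), radius 1/10; a5: center (-1/2, 5/9), radius 1/81


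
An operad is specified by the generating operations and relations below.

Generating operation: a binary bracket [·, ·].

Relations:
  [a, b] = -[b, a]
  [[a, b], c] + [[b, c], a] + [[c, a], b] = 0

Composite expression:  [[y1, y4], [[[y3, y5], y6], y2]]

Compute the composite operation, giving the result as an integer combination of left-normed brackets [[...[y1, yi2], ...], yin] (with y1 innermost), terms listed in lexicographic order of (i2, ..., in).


Antisymmetry and Jacobi reduce to y1-anchored left-normed brackets.
Composite bracket: [[y1, y4], [[[y3, y5], y6], y2]]
The bracket unfolds into 32 signed words via [a, b] = ab - ba (2^5 = 32).
Only words starting with y1 matter:
  y1y4y2y3y5y6 (sign -1) contributes -[[[[[y1, y4], y2], y3], y5], y6]
  y1y4y2y5y3y6 (sign +1) contributes +[[[[[y1, y4], y2], y5], y3], y6]
  y1y4y2y6y3y5 (sign +1) contributes +[[[[[y1, y4], y2], y6], y3], y5]
  y1y4y2y6y5y3 (sign -1) contributes -[[[[[y1, y4], y2], y6], y5], y3]
  y1y4y3y5y6y2 (sign +1) contributes +[[[[[y1, y4], y3], y5], y6], y2]
  y1y4y5y3y6y2 (sign -1) contributes -[[[[[y1, y4], y5], y3], y6], y2]
  y1y4y6y3y5y2 (sign -1) contributes -[[[[[y1, y4], y6], y3], y5], y2]
  y1y4y6y5y3y2 (sign +1) contributes +[[[[[y1, y4], y6], y5], y3], y2]

-[[[[[y1, y4], y2], y3], y5], y6] + [[[[[y1, y4], y2], y5], y3], y6] + [[[[[y1, y4], y2], y6], y3], y5] - [[[[[y1, y4], y2], y6], y5], y3] + [[[[[y1, y4], y3], y5], y6], y2] - [[[[[y1, y4], y5], y3], y6], y2] - [[[[[y1, y4], y6], y3], y5], y2] + [[[[[y1, y4], y6], y5], y3], y2]


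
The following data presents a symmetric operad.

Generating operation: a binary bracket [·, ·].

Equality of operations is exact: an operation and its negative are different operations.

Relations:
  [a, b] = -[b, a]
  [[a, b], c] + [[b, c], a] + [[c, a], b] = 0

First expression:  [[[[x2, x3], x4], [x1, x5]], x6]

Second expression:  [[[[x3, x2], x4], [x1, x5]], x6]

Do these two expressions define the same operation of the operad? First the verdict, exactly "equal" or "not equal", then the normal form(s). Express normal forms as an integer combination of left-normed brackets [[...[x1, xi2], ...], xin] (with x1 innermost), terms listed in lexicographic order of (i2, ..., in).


Reducing the first expression gives -[[[[[x1, x5], x2], x3], x4], x6] + [[[[[x1, x5], x3], x2], x4], x6] + [[[[[x1, x5], x4], x2], x3], x6] - [[[[[x1, x5], x4], x3], x2], x6]
Reducing the second expression gives [[[[[x1, x5], x2], x3], x4], x6] - [[[[[x1, x5], x3], x2], x4], x6] - [[[[[x1, x5], x4], x2], x3], x6] + [[[[[x1, x5], x4], x3], x2], x6]
Distinct normal forms: not equal.

not equal; first: -[[[[[x1, x5], x2], x3], x4], x6] + [[[[[x1, x5], x3], x2], x4], x6] + [[[[[x1, x5], x4], x2], x3], x6] - [[[[[x1, x5], x4], x3], x2], x6]; second: [[[[[x1, x5], x2], x3], x4], x6] - [[[[[x1, x5], x3], x2], x4], x6] - [[[[[x1, x5], x4], x2], x3], x6] + [[[[[x1, x5], x4], x3], x2], x6]


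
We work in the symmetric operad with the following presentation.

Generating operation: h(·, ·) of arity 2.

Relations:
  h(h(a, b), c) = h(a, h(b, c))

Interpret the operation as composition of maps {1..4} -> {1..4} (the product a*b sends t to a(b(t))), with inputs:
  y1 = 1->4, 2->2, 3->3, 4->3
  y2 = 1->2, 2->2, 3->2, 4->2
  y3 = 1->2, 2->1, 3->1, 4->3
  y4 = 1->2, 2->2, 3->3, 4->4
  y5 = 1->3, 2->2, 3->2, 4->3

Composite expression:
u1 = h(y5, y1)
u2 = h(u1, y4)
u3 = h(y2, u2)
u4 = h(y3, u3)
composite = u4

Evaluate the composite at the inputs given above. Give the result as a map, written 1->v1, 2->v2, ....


h(y5, y1) = 1->3, 2->2, 3->2, 4->2
h(h(y5, y1), y4) = 1->2, 2->2, 3->2, 4->2
h(y2, h(h(y5, y1), y4)) = 1->2, 2->2, 3->2, 4->2
h(y3, h(y2, h(h(y5, y1), y4))) = 1->1, 2->1, 3->1, 4->1

1->1, 2->1, 3->1, 4->1


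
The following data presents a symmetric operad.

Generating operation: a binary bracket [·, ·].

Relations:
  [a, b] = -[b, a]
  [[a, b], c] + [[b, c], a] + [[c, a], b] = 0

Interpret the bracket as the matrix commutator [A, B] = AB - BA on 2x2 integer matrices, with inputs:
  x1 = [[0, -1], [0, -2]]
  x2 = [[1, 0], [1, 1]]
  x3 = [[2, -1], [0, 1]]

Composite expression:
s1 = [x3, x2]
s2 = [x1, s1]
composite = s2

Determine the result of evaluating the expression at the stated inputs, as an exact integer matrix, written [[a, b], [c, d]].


[x3, x2] = [[-1, 0], [-1, 1]]
[x1, [x3, x2]] = [[1, -2], [2, -1]]

[[1, -2], [2, -1]]


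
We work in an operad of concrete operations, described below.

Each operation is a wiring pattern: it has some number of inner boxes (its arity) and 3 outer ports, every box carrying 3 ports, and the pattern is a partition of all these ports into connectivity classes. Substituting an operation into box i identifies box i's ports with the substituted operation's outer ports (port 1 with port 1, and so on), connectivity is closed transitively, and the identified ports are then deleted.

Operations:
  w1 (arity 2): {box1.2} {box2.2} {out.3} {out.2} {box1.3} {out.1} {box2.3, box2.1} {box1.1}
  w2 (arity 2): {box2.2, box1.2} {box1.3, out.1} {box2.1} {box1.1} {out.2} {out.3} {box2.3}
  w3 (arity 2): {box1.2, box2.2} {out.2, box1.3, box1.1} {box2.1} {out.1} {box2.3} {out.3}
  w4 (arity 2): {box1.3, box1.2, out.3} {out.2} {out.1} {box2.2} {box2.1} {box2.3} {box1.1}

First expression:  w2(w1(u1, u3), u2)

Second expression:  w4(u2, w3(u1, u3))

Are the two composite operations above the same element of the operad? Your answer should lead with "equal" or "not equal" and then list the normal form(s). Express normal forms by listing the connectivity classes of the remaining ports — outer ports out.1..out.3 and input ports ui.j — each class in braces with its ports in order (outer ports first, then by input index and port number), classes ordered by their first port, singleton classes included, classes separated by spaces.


not equal — first {out.1} {out.2} {out.3} {u1.1} {u1.2} {u1.3} {u2.1} {u2.2} {u2.3} {u3.1, u3.3} {u3.2}, second {out.1} {out.2} {out.3, u2.2, u2.3} {u1.1, u1.3} {u1.2, u3.2} {u2.1} {u3.1} {u3.3}

Normal form of the first expression: {out.1} {out.2} {out.3} {u1.1} {u1.2} {u1.3} {u2.1} {u2.2} {u2.3} {u3.1, u3.3} {u3.2}
Normal form of the second expression: {out.1} {out.2} {out.3, u2.2, u2.3} {u1.1, u1.3} {u1.2, u3.2} {u2.1} {u3.1} {u3.3}
No match — not equal.


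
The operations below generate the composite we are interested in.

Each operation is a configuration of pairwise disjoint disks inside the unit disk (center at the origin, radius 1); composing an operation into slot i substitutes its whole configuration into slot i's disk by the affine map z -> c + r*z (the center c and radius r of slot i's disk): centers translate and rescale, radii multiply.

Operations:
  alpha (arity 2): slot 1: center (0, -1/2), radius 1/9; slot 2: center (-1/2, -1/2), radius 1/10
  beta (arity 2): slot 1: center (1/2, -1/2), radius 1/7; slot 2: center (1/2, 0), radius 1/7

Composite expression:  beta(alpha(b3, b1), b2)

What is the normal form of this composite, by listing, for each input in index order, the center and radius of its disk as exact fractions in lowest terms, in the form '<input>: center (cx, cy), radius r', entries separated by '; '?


Each b-disk chains the slot maps above it in beta; radii multiply.
for b3, the 2-step affine chain lands on center (1/2, -4/7), radius 1/63
for b1, the 2-step affine chain lands on center (3/7, -4/7), radius 1/70
for b2, the 1-step affine chain lands on center (1/2, 0), radius 1/7

b1: center (3/7, -4/7), radius 1/70; b2: center (1/2, 0), radius 1/7; b3: center (1/2, -4/7), radius 1/63


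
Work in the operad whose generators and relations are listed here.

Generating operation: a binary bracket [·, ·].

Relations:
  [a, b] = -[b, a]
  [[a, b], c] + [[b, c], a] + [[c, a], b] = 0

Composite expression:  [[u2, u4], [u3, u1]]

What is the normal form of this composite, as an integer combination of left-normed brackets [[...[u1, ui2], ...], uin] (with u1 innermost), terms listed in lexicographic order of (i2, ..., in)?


[[[u1, u3], u2], u4] - [[[u1, u3], u4], u2]


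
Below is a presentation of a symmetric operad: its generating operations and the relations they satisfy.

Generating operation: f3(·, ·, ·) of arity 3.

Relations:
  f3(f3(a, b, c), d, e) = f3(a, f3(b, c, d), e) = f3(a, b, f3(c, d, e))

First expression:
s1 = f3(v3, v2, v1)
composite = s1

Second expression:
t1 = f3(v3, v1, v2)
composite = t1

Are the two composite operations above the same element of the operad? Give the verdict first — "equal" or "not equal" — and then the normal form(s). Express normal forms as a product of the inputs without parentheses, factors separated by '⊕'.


The first expression reduces to v3 ⊕ v2 ⊕ v1
The second expression reduces to v3 ⊕ v1 ⊕ v2
Different reductions; not equal.

not equal; the first gives v3 ⊕ v2 ⊕ v1 and the second v3 ⊕ v1 ⊕ v2


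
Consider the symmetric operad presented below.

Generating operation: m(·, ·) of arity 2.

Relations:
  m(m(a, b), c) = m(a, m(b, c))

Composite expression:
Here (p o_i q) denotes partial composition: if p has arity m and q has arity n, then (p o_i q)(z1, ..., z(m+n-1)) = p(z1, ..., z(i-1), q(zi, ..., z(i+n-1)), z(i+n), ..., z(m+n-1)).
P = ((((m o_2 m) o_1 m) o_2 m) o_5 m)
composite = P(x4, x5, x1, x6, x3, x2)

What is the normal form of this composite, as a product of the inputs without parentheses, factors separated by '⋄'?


x4 ⋄ x5 ⋄ x1 ⋄ x6 ⋄ x3 ⋄ x2

Every regrouping of m is equal, so read the x-inputs in written order.
m(x5, x1) unparenthesizes to x5 ⋄ x1
m(x4, m(x5, x1)) unparenthesizes to x4 ⋄ x5 ⋄ x1
m(x3, x2) unparenthesizes to x3 ⋄ x2
m(x6, m(x3, x2)) unparenthesizes to x6 ⋄ x3 ⋄ x2
m(m(x4, m(x5, x1)), m(x6, m(x3, x2))) unparenthesizes to x4 ⋄ x5 ⋄ x1 ⋄ x6 ⋄ x3 ⋄ x2


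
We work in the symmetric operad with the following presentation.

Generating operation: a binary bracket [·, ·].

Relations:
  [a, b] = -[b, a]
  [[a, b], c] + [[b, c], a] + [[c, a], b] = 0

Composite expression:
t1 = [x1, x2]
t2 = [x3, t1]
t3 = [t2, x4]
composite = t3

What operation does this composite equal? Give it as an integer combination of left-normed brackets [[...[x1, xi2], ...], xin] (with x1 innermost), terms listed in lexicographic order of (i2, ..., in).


-[[[x1, x2], x3], x4]

In the tensor algebra, words opening x1 carry the x1-anchored form.
Composite bracket: [[x3, [x1, x2]], x4]
Each bracket splits as ab - ba, giving 8 signed words (2^3 = 8).
The x1-initial words carry the normal form:
  from x1x2x3x4, sign -1: term -[[[x1, x2], x3], x4]


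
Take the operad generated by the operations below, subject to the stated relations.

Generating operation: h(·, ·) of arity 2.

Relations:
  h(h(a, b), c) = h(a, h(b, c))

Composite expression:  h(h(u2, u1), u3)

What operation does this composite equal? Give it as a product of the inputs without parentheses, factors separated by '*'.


u2 * u1 * u3

All parenthesizations of h agree; list the u-inputs left to right.
h(u2, u1) collapses to u2 * u1
h(h(u2, u1), u3) collapses to u2 * u1 * u3


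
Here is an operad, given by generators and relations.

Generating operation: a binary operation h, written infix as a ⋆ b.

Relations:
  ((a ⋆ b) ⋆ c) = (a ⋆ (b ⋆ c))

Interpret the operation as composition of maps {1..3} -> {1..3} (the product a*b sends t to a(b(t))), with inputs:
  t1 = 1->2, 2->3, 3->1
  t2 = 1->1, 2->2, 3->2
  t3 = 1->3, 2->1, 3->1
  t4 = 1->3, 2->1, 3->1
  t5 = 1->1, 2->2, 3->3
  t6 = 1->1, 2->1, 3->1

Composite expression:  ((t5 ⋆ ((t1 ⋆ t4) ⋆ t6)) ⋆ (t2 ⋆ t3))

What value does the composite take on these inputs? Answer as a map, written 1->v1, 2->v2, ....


1->1, 2->1, 3->1

(t1 ⋆ t4) = 1->1, 2->2, 3->2
((t1 ⋆ t4) ⋆ t6) = 1->1, 2->1, 3->1
(t5 ⋆ ((t1 ⋆ t4) ⋆ t6)) = 1->1, 2->1, 3->1
(t2 ⋆ t3) = 1->2, 2->1, 3->1
((t5 ⋆ ((t1 ⋆ t4) ⋆ t6)) ⋆ (t2 ⋆ t3)) = 1->1, 2->1, 3->1


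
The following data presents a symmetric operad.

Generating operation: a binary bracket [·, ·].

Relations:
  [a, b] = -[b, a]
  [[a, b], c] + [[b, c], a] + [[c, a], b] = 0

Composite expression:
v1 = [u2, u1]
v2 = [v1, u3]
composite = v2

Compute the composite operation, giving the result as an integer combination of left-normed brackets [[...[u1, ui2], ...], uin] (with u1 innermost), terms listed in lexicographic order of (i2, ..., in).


-[[u1, u2], u3]

In the tensor algebra, words opening u1 carry the u1-anchored form.
Composite bracket: [[u2, u1], u3]
Applying ab - ba throughout gives 4 signed words (2^2 = 4).
Collect the words opening with u1:
  u1u2u3 (sign -1) contributes -[[u1, u2], u3]


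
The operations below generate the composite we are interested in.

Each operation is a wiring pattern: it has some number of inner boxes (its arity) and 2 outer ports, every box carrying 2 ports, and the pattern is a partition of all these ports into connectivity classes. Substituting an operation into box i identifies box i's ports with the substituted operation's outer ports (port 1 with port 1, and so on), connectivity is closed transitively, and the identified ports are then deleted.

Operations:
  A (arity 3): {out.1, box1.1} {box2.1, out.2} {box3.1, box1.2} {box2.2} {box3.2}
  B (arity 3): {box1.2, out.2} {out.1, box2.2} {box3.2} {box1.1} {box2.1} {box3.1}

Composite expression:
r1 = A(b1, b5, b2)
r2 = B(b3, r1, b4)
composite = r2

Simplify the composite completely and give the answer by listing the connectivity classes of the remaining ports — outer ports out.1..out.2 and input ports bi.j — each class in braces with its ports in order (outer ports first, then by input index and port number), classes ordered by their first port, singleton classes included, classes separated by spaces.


{out.1, b5.1} {out.2, b3.2} {b1.1} {b1.2, b2.1} {b2.2} {b3.1} {b4.1} {b4.2} {b5.2}

Reachability decides: close wires over B-identified ports.
the subtree at A composes to {out.1, b1.1} {out.2, b5.1} {b1.2, b2.1} {b2.2} {b5.2} on (b1, b5, b2); out.j = own outer ports
the subtree at B composes to {out.1, b5.1} {out.2, b3.2} {b1.1} {b1.2, b2.1} {b2.2} {b3.1} {b4.1} {b4.2} {b5.2} on (b3, b1, b5, b2, b4); out.j = own outer ports


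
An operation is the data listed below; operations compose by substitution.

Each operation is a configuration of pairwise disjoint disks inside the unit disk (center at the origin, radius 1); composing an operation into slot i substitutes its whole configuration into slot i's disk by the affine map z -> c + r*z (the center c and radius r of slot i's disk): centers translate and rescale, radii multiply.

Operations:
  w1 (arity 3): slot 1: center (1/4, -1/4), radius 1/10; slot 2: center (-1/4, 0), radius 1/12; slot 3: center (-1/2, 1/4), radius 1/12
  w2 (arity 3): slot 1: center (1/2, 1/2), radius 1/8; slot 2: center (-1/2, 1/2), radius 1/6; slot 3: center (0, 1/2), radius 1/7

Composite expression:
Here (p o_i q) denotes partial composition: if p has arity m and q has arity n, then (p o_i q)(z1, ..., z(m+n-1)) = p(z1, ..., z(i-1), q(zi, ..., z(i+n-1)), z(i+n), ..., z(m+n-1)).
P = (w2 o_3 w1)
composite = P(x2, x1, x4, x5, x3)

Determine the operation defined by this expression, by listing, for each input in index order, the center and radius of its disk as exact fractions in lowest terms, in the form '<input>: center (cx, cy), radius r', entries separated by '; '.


x1: center (-1/2, 1/2), radius 1/6; x2: center (1/2, 1/2), radius 1/8; x3: center (-1/14, 15/28), radius 1/84; x4: center (1/28, 13/28), radius 1/70; x5: center (-1/28, 1/2), radius 1/84

Nesting under w2 composes maps z -> c + r*z down each x-path.
input x2: applying the 1 nested substitution gives center (1/2, 1/2), radius 1/8
input x1: applying the 1 nested substitution gives center (-1/2, 1/2), radius 1/6
input x4: applying the 2 nested substitutions gives center (1/28, 13/28), radius 1/70
input x5: applying the 2 nested substitutions gives center (-1/28, 1/2), radius 1/84
input x3: applying the 2 nested substitutions gives center (-1/14, 15/28), radius 1/84


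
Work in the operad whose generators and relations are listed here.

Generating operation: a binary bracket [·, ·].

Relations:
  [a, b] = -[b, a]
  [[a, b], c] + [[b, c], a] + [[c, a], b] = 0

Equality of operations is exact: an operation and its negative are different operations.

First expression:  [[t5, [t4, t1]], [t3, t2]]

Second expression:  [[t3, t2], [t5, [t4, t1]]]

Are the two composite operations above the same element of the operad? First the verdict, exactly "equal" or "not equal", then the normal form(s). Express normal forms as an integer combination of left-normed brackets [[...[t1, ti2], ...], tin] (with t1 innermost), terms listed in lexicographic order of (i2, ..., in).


The first composite normalizes to -[[[[t1, t4], t5], t2], t3] + [[[[t1, t4], t5], t3], t2]
The second composite normalizes to [[[[t1, t4], t5], t2], t3] - [[[[t1, t4], t5], t3], t2]
No match — not equal.

not equal: they reduce to -[[[[t1, t4], t5], t2], t3] + [[[[t1, t4], t5], t3], t2] and [[[[t1, t4], t5], t2], t3] - [[[[t1, t4], t5], t3], t2]


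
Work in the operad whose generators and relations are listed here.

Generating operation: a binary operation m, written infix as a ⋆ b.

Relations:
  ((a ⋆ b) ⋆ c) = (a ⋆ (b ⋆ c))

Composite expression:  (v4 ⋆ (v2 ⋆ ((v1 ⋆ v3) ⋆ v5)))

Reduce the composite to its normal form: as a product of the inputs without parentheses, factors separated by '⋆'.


Every regrouping of m is equal, so read the v-inputs in written order.
(v1 ⋆ v3) linearizes to v1 ⋆ v3
((v1 ⋆ v3) ⋆ v5) linearizes to v1 ⋆ v3 ⋆ v5
(v2 ⋆ ((v1 ⋆ v3) ⋆ v5)) linearizes to v2 ⋆ v1 ⋆ v3 ⋆ v5
(v4 ⋆ (v2 ⋆ ((v1 ⋆ v3) ⋆ v5))) linearizes to v4 ⋆ v2 ⋆ v1 ⋆ v3 ⋆ v5

v4 ⋆ v2 ⋆ v1 ⋆ v3 ⋆ v5


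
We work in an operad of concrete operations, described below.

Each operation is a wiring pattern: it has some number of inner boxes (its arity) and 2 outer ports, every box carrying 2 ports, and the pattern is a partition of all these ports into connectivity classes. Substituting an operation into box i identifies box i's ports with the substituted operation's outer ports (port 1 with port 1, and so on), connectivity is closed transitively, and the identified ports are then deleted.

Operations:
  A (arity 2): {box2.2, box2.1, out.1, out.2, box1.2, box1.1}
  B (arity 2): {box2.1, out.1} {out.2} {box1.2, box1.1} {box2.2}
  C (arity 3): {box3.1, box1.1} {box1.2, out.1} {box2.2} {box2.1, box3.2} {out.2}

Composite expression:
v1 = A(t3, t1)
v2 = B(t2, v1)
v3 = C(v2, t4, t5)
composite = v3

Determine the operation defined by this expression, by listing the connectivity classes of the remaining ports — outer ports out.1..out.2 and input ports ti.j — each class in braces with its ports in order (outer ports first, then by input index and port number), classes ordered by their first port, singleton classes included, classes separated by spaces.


After gluing at C, chains via deleted ports link the t-ports.
the subtree at A composes to {out.1, out.2, t1.1, t1.2, t3.1, t3.2} on (t3, t1); out.j = own outer ports
the subtree at B composes to {out.1, t1.1, t1.2, t3.1, t3.2} {out.2} {t2.1, t2.2} on (t2, t3, t1); out.j = own outer ports
the subtree at C composes to {out.1} {out.2} {t1.1, t1.2, t3.1, t3.2, t5.1} {t2.1, t2.2} {t4.1, t5.2} {t4.2} on (t2, t3, t1, t4, t5); out.j = own outer ports

{out.1} {out.2} {t1.1, t1.2, t3.1, t3.2, t5.1} {t2.1, t2.2} {t4.1, t5.2} {t4.2}
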